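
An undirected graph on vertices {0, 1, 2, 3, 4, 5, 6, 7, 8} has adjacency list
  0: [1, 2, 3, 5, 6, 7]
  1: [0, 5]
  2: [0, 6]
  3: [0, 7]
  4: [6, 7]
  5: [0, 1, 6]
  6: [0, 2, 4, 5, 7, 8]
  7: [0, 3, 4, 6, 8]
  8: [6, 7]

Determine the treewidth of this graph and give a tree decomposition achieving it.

Treewidth 2.
One such decomposition:
Bags: B1 = {0, 6, 7}  B2 = {0, 5, 6}  B3 = {0, 3, 7}  B4 = {6, 7, 8}  B5 = {4, 6, 7}  B6 = {0, 1, 5}  B7 = {0, 2, 6}
Tree: B1–B2, B1–B3, B1–B4, B4–B5, B2–B6, B2–B7

Each bag holds 3 vertices, so the decomposition has width 2, which upper-bounds the treewidth. For the lower bound, the 3 vertices {0, 1, 5} are pairwise adjacent, and any tree decomposition puts a clique entirely inside one bag — forcing width ≥ 2. Combining the bounds, tw(G) = 2.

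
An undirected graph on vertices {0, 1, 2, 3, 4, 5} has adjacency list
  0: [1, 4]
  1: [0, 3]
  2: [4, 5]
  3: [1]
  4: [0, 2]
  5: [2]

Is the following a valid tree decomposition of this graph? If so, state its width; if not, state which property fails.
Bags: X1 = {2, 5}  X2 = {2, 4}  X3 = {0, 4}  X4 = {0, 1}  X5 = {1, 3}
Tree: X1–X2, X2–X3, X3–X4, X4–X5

Yes; width 1.

Checking the three conditions: (i) the bags cover all of {0, 1, 2, 3, 4, 5}; (ii) for each edge, some bag contains both endpoints; (iii) the bags containing any fixed vertex form a subtree. All hold, so the decomposition is valid with width 2 − 1 = 1.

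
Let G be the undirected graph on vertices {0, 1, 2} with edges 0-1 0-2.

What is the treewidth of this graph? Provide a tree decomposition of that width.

Treewidth 1.
One such decomposition:
Bags: B1 = {0, 2}  B2 = {0, 1}
Tree: B1–B2

Each bag holds 2 vertices, so the decomposition has width 1, which upper-bounds the treewidth. Since G has at least one edge (e.g. 2–0), it is not an edgeless graph, so tw(G) ≥ 1. The upper and lower bounds meet at 1, so that is the treewidth.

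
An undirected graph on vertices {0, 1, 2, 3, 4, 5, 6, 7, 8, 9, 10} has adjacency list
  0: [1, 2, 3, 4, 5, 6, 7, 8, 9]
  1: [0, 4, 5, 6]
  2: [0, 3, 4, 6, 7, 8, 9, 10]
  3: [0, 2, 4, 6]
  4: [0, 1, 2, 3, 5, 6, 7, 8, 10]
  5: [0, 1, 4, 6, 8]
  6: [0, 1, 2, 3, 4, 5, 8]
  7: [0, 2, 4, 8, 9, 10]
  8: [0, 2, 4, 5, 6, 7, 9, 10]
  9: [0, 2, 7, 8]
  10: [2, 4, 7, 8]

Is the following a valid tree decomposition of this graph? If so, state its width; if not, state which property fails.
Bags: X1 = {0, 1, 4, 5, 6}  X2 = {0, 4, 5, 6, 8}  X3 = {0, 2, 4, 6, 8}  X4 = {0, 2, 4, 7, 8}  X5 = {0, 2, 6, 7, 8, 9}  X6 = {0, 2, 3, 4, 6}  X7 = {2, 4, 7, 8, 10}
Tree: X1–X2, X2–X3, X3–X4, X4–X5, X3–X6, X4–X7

A tree decomposition must satisfy three properties: every vertex lies in some bag; for every edge, both endpoints lie together in some bag; and for every vertex, the bags containing it form a connected subtree. Here bags containing vertex 6 are not connected in the tree, so the decomposition is invalid.

No — bags containing vertex 6 are not connected in the tree.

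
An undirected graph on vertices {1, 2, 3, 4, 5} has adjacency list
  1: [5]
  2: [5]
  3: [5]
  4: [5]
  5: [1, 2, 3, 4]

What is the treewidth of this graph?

A width-1 tree decomposition is:
Bags: B1 = {1, 5}  B2 = {2, 5}  B3 = {3, 5}  B4 = {4, 5}
Tree: B1–B2, B2–B3, B3–B4
The largest bag has 2 vertices, giving width 1; this decomposition certifies tw(G) ≤ 1. Any graph with an edge has treewidth ≥ 1, and G has the edge 5–1. Therefore the treewidth is 1.

1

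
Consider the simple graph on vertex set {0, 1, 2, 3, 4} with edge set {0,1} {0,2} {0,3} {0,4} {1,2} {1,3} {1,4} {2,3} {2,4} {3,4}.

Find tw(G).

4

A width-4 tree decomposition is:
Bags: B1 = {0, 1, 2, 3, 4}
Tree: (single bag)
With just one bag of size 5, the width is 5 − 1 = 4, so tw(G) ≤ 4. Conversely, {0, 1, 2, 3, 4} is a clique of size 5, and the vertices of any clique must share a bag in every tree decomposition; so some bag has ≥ 5 vertices and tw(G) ≥ 4. Combining the bounds, tw(G) = 4.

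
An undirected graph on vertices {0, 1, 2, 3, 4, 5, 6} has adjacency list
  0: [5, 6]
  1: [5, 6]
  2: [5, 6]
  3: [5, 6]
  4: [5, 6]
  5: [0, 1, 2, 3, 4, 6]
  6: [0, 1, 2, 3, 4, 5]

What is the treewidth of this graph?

A width-2 tree decomposition is:
Bags: B1 = {2, 5, 6}  B2 = {0, 5, 6}  B3 = {4, 5, 6}  B4 = {1, 5, 6}  B5 = {3, 5, 6}
Tree: B1–B2, B2–B3, B2–B4, B1–B5
Each bag holds 3 vertices, so the decomposition has width 2, which upper-bounds the treewidth. For the lower bound, the 3 vertices {0, 5, 6} are pairwise adjacent, and any tree decomposition puts a clique entirely inside one bag — forcing width ≥ 2. Combining the bounds, tw(G) = 2.

2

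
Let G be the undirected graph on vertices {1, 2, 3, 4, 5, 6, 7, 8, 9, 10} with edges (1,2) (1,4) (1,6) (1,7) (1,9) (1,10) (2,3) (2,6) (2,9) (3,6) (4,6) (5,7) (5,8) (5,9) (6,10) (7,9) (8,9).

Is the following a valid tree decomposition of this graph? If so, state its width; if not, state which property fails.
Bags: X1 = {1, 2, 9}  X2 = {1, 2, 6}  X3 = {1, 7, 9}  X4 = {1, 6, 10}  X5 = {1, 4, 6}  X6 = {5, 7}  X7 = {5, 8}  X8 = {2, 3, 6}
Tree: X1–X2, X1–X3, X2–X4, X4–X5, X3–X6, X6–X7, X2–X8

A tree decomposition must satisfy three properties: every vertex lies in some bag; for every edge, both endpoints lie together in some bag; and for every vertex, the bags containing it form a connected subtree. Here edge (9,5) lies in no bag, so the decomposition is invalid.

No — edge (9,5) lies in no bag.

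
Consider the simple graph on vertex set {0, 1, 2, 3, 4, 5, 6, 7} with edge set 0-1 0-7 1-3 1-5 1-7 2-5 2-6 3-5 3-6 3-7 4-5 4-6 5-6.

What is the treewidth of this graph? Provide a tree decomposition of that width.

Treewidth 2.
One optimal decomposition is:
Bags: B1 = {1, 3, 5}  B2 = {1, 3, 7}  B3 = {3, 5, 6}  B4 = {2, 5, 6}  B5 = {4, 5, 6}  B6 = {0, 1, 7}
Tree: B1–B2, B1–B3, B3–B4, B3–B5, B2–B6

Each bag holds 3 vertices, so the decomposition has width 2, which upper-bounds the treewidth. For the lower bound, the 3 vertices {0, 1, 7} are pairwise adjacent, and any tree decomposition puts a clique entirely inside one bag — forcing width ≥ 2. Hence tw(G) = 2 exactly.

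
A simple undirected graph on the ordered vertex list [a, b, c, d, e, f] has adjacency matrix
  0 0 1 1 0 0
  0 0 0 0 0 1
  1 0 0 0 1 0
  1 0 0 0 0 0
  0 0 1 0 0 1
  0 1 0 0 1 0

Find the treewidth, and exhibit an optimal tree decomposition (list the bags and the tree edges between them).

Treewidth 1.
One such decomposition:
Bags: B1 = {b, f}  B2 = {e, f}  B3 = {c, e}  B4 = {a, c}  B5 = {a, d}
Tree: B1–B2, B2–B3, B3–B4, B4–B5

Each bag holds 2 vertices, so the decomposition has width 1, which upper-bounds the treewidth. G has an edge, so its treewidth is at least 1. Therefore the treewidth is 1.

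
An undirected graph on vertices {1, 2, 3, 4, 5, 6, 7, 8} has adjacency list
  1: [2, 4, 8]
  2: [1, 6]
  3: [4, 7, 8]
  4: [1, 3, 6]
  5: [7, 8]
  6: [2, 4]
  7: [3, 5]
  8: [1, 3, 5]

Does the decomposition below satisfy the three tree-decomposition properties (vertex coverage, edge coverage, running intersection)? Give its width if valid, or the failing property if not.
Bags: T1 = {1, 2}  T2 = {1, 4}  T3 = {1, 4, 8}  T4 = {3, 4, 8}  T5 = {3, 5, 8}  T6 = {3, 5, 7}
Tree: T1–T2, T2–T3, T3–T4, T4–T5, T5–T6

No — vertex 6 appears in no bag.

A tree decomposition must satisfy three properties: every vertex lies in some bag; for every edge, both endpoints lie together in some bag; and for every vertex, the bags containing it form a connected subtree. Here vertex 6 appears in no bag, so the decomposition is invalid.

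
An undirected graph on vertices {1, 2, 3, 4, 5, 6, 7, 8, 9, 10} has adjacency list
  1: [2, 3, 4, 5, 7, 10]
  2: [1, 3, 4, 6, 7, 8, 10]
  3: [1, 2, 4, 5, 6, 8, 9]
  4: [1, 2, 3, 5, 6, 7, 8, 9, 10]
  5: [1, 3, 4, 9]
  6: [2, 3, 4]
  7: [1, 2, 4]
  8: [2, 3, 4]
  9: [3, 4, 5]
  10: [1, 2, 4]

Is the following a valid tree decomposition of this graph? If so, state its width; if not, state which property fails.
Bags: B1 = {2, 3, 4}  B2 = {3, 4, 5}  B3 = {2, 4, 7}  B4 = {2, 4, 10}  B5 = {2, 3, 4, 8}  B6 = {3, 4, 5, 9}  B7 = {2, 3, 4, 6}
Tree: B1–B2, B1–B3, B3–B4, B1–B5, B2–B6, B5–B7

No — vertex 1 appears in no bag.

A tree decomposition must satisfy three properties: every vertex lies in some bag; for every edge, both endpoints lie together in some bag; and for every vertex, the bags containing it form a connected subtree. Here vertex 1 appears in no bag, so the decomposition is invalid.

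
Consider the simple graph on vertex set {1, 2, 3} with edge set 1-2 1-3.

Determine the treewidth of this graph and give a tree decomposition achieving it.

Treewidth 1.
One such decomposition:
Bags: B1 = {1, 3}  B2 = {1, 2}
Tree: B1–B2

Each bag holds 2 vertices, so the decomposition has width 1, which upper-bounds the treewidth. Any graph with an edge has treewidth ≥ 1, and G has the edge 1–3. Hence tw(G) = 1 exactly.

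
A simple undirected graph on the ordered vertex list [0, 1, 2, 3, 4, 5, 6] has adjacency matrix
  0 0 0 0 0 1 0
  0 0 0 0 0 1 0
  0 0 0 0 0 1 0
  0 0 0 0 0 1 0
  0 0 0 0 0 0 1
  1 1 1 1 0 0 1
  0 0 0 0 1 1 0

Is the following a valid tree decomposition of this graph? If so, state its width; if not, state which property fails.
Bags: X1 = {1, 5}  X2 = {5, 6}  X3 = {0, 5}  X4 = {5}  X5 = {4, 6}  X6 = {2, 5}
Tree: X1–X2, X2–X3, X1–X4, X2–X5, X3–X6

No — vertex 3 appears in no bag.

A tree decomposition must satisfy three properties: every vertex lies in some bag; for every edge, both endpoints lie together in some bag; and for every vertex, the bags containing it form a connected subtree. Here vertex 3 appears in no bag, so the decomposition is invalid.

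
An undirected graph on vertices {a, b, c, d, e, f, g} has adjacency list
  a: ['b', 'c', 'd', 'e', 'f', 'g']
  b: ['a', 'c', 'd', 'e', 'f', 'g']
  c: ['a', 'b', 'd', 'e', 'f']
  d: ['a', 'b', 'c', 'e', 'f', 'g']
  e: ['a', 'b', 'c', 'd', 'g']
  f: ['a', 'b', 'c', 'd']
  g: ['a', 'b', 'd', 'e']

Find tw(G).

4

A width-4 tree decomposition is:
Bags: B1 = {a, b, d, e, g}  B2 = {a, b, c, d, e}  B3 = {a, b, c, d, f}
Tree: B1–B2, B2–B3
Each bag holds 5 vertices, so the decomposition has width 4, which upper-bounds the treewidth. On the other hand G contains the 5-clique {a, b, d, e, g}. A clique must lie in a single bag of any decomposition, so no decomposition can have width below 4. Combining the bounds, tw(G) = 4.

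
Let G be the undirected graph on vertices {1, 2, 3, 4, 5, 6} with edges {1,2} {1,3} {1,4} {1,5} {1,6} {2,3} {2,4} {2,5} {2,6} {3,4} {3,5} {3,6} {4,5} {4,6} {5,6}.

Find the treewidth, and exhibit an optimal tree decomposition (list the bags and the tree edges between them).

With just one bag of size 6, the width is 6 − 1 = 5, so tw(G) ≤ 5. For the lower bound, the 6 vertices {1, 2, 3, 4, 5, 6} are pairwise adjacent, and any tree decomposition puts a clique entirely inside one bag — forcing width ≥ 5. Hence tw(G) = 5 exactly.

Treewidth 5.
Bags: B1 = {1, 2, 3, 4, 5, 6}
Tree: (single bag)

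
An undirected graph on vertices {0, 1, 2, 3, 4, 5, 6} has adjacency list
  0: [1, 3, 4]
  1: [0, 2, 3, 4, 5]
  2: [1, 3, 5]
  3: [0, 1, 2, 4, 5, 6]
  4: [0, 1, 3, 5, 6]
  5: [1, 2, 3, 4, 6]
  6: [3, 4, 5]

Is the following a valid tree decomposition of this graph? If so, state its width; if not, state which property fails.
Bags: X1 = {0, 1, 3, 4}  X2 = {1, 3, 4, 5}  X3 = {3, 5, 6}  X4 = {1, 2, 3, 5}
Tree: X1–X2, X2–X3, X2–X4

No — edge (4,6) lies in no bag.

A tree decomposition must satisfy three properties: every vertex lies in some bag; for every edge, both endpoints lie together in some bag; and for every vertex, the bags containing it form a connected subtree. Here edge (4,6) lies in no bag, so the decomposition is invalid.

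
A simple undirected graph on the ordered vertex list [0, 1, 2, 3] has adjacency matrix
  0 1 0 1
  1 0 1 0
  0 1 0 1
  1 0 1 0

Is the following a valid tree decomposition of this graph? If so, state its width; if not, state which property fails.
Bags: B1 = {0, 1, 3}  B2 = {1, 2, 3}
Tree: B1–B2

Checking the three conditions: (i) the bags cover all of {0, 1, 2, 3}; (ii) for each edge, some bag contains both endpoints; (iii) the bags containing any fixed vertex form a subtree. All hold, so the decomposition is valid with width 3 − 1 = 2.

Yes; width 2.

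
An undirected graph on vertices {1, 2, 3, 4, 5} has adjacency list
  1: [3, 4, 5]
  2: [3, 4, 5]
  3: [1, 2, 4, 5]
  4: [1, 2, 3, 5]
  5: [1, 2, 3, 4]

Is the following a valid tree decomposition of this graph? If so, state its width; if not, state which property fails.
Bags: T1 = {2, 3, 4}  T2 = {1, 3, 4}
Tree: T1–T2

No — vertex 5 appears in no bag.

A tree decomposition must satisfy three properties: every vertex lies in some bag; for every edge, both endpoints lie together in some bag; and for every vertex, the bags containing it form a connected subtree. Here vertex 5 appears in no bag, so the decomposition is invalid.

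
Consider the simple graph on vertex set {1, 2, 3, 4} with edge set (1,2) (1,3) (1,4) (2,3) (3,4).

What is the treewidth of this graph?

2

A width-2 tree decomposition is:
Bags: B1 = {1, 3, 4}  B2 = {1, 2, 3}
Tree: B1–B2
Every bag has size at most 3, so the width is 3 − 1 = 2 and tw(G) ≤ 2. For the lower bound, the 3 vertices {1, 2, 3} are pairwise adjacent, and any tree decomposition puts a clique entirely inside one bag — forcing width ≥ 2. Hence tw(G) = 2 exactly.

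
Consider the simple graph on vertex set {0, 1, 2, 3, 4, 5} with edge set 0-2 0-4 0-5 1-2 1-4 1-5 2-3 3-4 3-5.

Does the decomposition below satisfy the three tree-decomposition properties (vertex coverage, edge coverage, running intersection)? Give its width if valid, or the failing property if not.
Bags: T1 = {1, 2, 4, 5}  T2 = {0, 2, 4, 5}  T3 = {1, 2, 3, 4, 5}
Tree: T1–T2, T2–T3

A tree decomposition must satisfy three properties: every vertex lies in some bag; for every edge, both endpoints lie together in some bag; and for every vertex, the bags containing it form a connected subtree. Here bags containing vertex 1 are not connected in the tree, so the decomposition is invalid.

No — bags containing vertex 1 are not connected in the tree.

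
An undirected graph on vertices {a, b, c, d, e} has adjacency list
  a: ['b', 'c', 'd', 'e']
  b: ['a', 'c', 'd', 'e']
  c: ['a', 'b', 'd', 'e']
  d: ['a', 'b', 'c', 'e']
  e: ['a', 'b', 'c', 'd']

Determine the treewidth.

A width-4 tree decomposition is:
Bags: B1 = {a, b, c, d, e}
Tree: (single bag)
A single bag containing all 5 vertices is trivially a valid decomposition of width 4. On the other hand G contains the 5-clique {a, b, c, d, e}. A clique must lie in a single bag of any decomposition, so no decomposition can have width below 4. Therefore the treewidth is 4.

4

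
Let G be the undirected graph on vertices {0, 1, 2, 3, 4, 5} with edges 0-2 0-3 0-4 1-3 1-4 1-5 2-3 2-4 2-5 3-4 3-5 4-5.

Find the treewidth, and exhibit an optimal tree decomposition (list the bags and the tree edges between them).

Each bag holds 4 vertices, so the decomposition has width 3, which upper-bounds the treewidth. On the other hand G contains the 4-clique {1, 3, 4, 5}. A clique must lie in a single bag of any decomposition, so no decomposition can have width below 3. The upper and lower bounds meet at 3, so that is the treewidth.

Treewidth 3.
Bags: B1 = {2, 3, 4, 5}  B2 = {1, 3, 4, 5}  B3 = {0, 2, 3, 4}
Tree: B1–B2, B1–B3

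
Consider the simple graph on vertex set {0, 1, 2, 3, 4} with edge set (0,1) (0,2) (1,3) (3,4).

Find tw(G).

A width-1 tree decomposition is:
Bags: B1 = {3, 4}  B2 = {1, 3}  B3 = {0, 1}  B4 = {0, 2}
Tree: B1–B2, B2–B3, B3–B4
Each bag holds 2 vertices, so the decomposition has width 1, which upper-bounds the treewidth. G has an edge, so its treewidth is at least 1. The upper and lower bounds meet at 1, so that is the treewidth.

1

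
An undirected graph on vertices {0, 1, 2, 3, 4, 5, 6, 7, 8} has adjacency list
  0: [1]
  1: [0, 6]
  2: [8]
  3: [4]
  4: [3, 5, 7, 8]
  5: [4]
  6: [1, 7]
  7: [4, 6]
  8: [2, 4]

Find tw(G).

A width-1 tree decomposition is:
Bags: B1 = {4, 7}  B2 = {6, 7}  B3 = {4, 8}  B4 = {2, 8}  B5 = {1, 6}  B6 = {3, 4}  B7 = {4, 5}  B8 = {0, 1}
Tree: B1–B2, B1–B3, B3–B4, B2–B5, B3–B6, B1–B7, B5–B8
Each bag holds 2 vertices, so the decomposition has width 1, which upper-bounds the treewidth. G has an edge, so its treewidth is at least 1. Combining the bounds, tw(G) = 1.

1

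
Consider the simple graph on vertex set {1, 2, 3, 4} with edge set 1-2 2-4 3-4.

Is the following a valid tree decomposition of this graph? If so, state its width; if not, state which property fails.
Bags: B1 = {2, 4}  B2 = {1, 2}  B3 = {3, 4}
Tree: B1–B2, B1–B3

Yes; width 1.

Checking the three conditions: (i) the bags cover all of {1, 2, 3, 4}; (ii) for each edge, some bag contains both endpoints; (iii) the bags containing any fixed vertex form a subtree. All hold, so the decomposition is valid with width 2 − 1 = 1.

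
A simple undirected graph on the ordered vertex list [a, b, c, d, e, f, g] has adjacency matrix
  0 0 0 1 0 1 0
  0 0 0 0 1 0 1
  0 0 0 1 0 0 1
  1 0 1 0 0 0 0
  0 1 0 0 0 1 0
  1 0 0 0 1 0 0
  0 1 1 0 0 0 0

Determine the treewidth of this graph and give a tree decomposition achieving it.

The largest bag has 3 vertices, giving width 2; this decomposition certifies tw(G) ≤ 2. The edges d–c–g–b–e–f–a–d form a cycle, so G is not a tree and its treewidth is at least 2. The upper and lower bounds meet at 2, so that is the treewidth.

Treewidth 2.
One optimal decomposition is:
Bags: B1 = {c, d, g}  B2 = {b, d, g}  B3 = {b, d, e}  B4 = {d, e, f}  B5 = {a, d, f}
Tree: B1–B2, B2–B3, B3–B4, B4–B5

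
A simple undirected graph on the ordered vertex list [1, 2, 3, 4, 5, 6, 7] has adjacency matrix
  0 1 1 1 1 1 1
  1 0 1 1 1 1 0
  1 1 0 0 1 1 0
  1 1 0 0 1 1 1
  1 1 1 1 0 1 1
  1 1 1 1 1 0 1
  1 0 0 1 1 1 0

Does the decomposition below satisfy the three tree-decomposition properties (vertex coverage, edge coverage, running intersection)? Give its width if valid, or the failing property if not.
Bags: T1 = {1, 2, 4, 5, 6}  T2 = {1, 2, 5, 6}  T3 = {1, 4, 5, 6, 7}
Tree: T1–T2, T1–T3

A tree decomposition must satisfy three properties: every vertex lies in some bag; for every edge, both endpoints lie together in some bag; and for every vertex, the bags containing it form a connected subtree. Here vertex 3 appears in no bag, so the decomposition is invalid.

No — vertex 3 appears in no bag.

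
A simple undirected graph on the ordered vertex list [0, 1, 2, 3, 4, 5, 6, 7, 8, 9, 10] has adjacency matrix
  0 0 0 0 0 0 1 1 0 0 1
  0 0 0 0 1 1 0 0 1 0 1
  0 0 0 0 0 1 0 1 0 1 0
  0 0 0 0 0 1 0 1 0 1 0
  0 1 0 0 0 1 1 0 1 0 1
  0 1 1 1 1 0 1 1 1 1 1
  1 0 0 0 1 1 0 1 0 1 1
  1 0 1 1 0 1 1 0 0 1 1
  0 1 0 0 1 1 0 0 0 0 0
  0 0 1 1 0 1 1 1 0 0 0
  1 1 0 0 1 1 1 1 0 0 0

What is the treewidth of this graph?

A width-3 tree decomposition is:
Bags: B1 = {4, 5, 6, 10}  B2 = {5, 6, 7, 10}  B3 = {0, 6, 7, 10}  B4 = {1, 4, 5, 10}  B5 = {5, 6, 7, 9}  B6 = {1, 4, 5, 8}  B7 = {2, 5, 7, 9}  B8 = {3, 5, 7, 9}
Tree: B1–B2, B2–B3, B1–B4, B2–B5, B4–B6, B5–B7, B7–B8
Each bag holds 4 vertices, so the decomposition has width 3, which upper-bounds the treewidth. Conversely, {0, 6, 7, 10} is a clique of size 4, and the vertices of any clique must share a bag in every tree decomposition; so some bag has ≥ 4 vertices and tw(G) ≥ 3. Therefore the treewidth is 3.

3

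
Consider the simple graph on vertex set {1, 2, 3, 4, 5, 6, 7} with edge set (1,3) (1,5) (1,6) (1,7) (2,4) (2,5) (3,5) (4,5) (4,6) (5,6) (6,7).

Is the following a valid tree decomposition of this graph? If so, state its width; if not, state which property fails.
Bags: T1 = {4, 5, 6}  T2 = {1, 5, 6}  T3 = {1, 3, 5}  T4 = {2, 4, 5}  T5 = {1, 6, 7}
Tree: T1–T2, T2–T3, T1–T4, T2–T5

Yes; width 2.

Checking the three conditions: (i) the bags cover all of {1, 2, 3, 4, 5, 6, 7}; (ii) for each edge, some bag contains both endpoints; (iii) the bags containing any fixed vertex form a subtree. All hold, so the decomposition is valid with width 3 − 1 = 2.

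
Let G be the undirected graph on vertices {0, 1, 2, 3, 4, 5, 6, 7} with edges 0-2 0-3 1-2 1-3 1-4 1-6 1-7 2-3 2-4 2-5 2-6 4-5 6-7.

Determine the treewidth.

A width-2 tree decomposition is:
Bags: B1 = {1, 2, 3}  B2 = {1, 2, 6}  B3 = {0, 2, 3}  B4 = {1, 6, 7}  B5 = {1, 2, 4}  B6 = {2, 4, 5}
Tree: B1–B2, B1–B3, B2–B4, B2–B5, B5–B6
Every bag has size at most 3, so the width is 3 − 1 = 2 and tw(G) ≤ 2. For the lower bound, the 3 vertices {0, 2, 3} are pairwise adjacent, and any tree decomposition puts a clique entirely inside one bag — forcing width ≥ 2. The upper and lower bounds meet at 2, so that is the treewidth.

2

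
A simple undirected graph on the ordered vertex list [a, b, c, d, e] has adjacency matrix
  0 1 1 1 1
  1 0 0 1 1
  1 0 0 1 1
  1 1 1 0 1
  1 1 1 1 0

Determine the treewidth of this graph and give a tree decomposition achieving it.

Treewidth 3.
One optimal decomposition is:
Bags: B1 = {a, c, d, e}  B2 = {a, b, d, e}
Tree: B1–B2

The largest bag has 4 vertices, giving width 3; this decomposition certifies tw(G) ≤ 3. On the other hand G contains the 4-clique {a, c, d, e}. A clique must lie in a single bag of any decomposition, so no decomposition can have width below 3. Combining the bounds, tw(G) = 3.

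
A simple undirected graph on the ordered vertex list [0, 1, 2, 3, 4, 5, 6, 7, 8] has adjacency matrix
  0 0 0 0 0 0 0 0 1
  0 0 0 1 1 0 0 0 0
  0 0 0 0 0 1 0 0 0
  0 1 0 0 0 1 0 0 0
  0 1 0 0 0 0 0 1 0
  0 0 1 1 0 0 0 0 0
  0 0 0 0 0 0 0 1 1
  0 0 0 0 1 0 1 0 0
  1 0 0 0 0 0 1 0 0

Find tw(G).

A width-1 tree decomposition is:
Bags: B1 = {0, 8}  B2 = {6, 8}  B3 = {6, 7}  B4 = {4, 7}  B5 = {1, 4}  B6 = {1, 3}  B7 = {3, 5}  B8 = {2, 5}
Tree: B1–B2, B2–B3, B3–B4, B4–B5, B5–B6, B6–B7, B7–B8
Each bag holds 2 vertices, so the decomposition has width 1, which upper-bounds the treewidth. G has an edge, so its treewidth is at least 1. The upper and lower bounds meet at 1, so that is the treewidth.

1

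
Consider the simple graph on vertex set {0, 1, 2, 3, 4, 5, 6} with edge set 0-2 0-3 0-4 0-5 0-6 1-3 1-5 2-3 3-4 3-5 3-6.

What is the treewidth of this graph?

2

A width-2 tree decomposition is:
Bags: B1 = {0, 3, 5}  B2 = {0, 3, 6}  B3 = {0, 2, 3}  B4 = {0, 3, 4}  B5 = {1, 3, 5}
Tree: B1–B2, B2–B3, B2–B4, B1–B5
The largest bag has 3 vertices, giving width 2; this decomposition certifies tw(G) ≤ 2. Conversely, {0, 2, 3} is a clique of size 3, and the vertices of any clique must share a bag in every tree decomposition; so some bag has ≥ 3 vertices and tw(G) ≥ 2. Hence tw(G) = 2 exactly.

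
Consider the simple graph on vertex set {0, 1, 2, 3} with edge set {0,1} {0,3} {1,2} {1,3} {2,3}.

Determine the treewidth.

A width-2 tree decomposition is:
Bags: B1 = {0, 1, 3}  B2 = {1, 2, 3}
Tree: B1–B2
Each bag holds 3 vertices, so the decomposition has width 2, which upper-bounds the treewidth. Conversely, {0, 1, 3} is a clique of size 3, and the vertices of any clique must share a bag in every tree decomposition; so some bag has ≥ 3 vertices and tw(G) ≥ 2. Therefore the treewidth is 2.

2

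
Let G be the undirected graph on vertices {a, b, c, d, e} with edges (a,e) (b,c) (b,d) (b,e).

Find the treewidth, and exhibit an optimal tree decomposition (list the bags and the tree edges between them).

Each bag holds 2 vertices, so the decomposition has width 1, which upper-bounds the treewidth. Any graph with an edge has treewidth ≥ 1, and G has the edge a–e. The upper and lower bounds meet at 1, so that is the treewidth.

Treewidth 1.
Bags: B1 = {a, e}  B2 = {b, e}  B3 = {b, d}  B4 = {b, c}
Tree: B1–B2, B2–B3, B2–B4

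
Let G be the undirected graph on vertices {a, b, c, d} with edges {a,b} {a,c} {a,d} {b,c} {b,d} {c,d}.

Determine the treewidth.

A width-3 tree decomposition is:
Bags: B1 = {a, b, c, d}
Tree: (single bag)
With just one bag of size 4, the width is 4 − 1 = 3, so tw(G) ≤ 3. On the other hand G contains the 4-clique {a, b, c, d}. A clique must lie in a single bag of any decomposition, so no decomposition can have width below 3. The upper and lower bounds meet at 3, so that is the treewidth.

3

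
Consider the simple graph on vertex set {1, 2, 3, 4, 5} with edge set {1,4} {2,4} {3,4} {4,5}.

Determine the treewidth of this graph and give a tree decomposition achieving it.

Treewidth 1.
One such decomposition:
Bags: B1 = {1, 4}  B2 = {2, 4}  B3 = {3, 4}  B4 = {4, 5}
Tree: B1–B2, B2–B3, B2–B4

Every bag has size at most 2, so the width is 2 − 1 = 1 and tw(G) ≤ 1. Since G has at least one edge (e.g. 4–1), it is not an edgeless graph, so tw(G) ≥ 1. Hence tw(G) = 1 exactly.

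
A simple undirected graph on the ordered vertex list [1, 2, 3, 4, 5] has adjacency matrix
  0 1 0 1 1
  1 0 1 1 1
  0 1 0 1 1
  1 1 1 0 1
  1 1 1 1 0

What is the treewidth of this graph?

3

A width-3 tree decomposition is:
Bags: B1 = {2, 3, 4, 5}  B2 = {1, 2, 4, 5}
Tree: B1–B2
Each bag holds 4 vertices, so the decomposition has width 3, which upper-bounds the treewidth. Conversely, {1, 2, 4, 5} is a clique of size 4, and the vertices of any clique must share a bag in every tree decomposition; so some bag has ≥ 4 vertices and tw(G) ≥ 3. The upper and lower bounds meet at 3, so that is the treewidth.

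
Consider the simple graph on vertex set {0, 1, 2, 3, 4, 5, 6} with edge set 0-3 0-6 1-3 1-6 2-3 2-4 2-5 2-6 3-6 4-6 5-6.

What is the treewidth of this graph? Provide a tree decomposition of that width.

Treewidth 2.
One such decomposition:
Bags: B1 = {2, 3, 6}  B2 = {1, 3, 6}  B3 = {2, 5, 6}  B4 = {0, 3, 6}  B5 = {2, 4, 6}
Tree: B1–B2, B1–B3, B2–B4, B3–B5

Each bag holds 3 vertices, so the decomposition has width 2, which upper-bounds the treewidth. On the other hand G contains the 3-clique {0, 3, 6}. A clique must lie in a single bag of any decomposition, so no decomposition can have width below 2. The upper and lower bounds meet at 2, so that is the treewidth.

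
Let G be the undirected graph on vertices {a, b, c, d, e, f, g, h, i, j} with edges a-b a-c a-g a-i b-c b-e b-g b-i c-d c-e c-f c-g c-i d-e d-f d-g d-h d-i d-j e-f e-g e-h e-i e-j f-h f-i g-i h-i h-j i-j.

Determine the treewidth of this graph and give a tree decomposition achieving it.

Treewidth 4.
Bags: B1 = {c, d, e, g, i}  B2 = {c, d, e, f, i}  B3 = {b, c, e, g, i}  B4 = {a, b, c, g, i}  B5 = {d, e, f, h, i}  B6 = {d, e, h, i, j}
Tree: B1–B2, B1–B3, B3–B4, B2–B5, B5–B6

Each bag holds 5 vertices, so the decomposition has width 4, which upper-bounds the treewidth. Conversely, {c, d, e, g, i} is a clique of size 5, and the vertices of any clique must share a bag in every tree decomposition; so some bag has ≥ 5 vertices and tw(G) ≥ 4. Hence tw(G) = 4 exactly.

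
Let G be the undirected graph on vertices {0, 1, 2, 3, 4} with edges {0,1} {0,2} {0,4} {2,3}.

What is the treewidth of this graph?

A width-1 tree decomposition is:
Bags: B1 = {0, 2}  B2 = {0, 4}  B3 = {2, 3}  B4 = {0, 1}
Tree: B1–B2, B1–B3, B1–B4
Each bag holds 2 vertices, so the decomposition has width 1, which upper-bounds the treewidth. Any graph with an edge has treewidth ≥ 1, and G has the edge 2–0. Therefore the treewidth is 1.

1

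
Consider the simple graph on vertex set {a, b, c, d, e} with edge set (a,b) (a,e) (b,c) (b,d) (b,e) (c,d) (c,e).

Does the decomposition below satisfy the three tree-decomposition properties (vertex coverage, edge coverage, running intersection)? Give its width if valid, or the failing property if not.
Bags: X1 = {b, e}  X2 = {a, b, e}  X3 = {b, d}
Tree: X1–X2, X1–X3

No — vertex c appears in no bag.

A tree decomposition must satisfy three properties: every vertex lies in some bag; for every edge, both endpoints lie together in some bag; and for every vertex, the bags containing it form a connected subtree. Here vertex c appears in no bag, so the decomposition is invalid.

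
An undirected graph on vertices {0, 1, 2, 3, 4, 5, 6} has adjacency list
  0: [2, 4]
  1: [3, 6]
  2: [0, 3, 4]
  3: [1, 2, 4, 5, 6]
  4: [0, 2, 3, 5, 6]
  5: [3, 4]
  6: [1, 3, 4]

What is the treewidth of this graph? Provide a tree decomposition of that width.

The largest bag has 3 vertices, giving width 2; this decomposition certifies tw(G) ≤ 2. For the lower bound, the 3 vertices {0, 2, 4} are pairwise adjacent, and any tree decomposition puts a clique entirely inside one bag — forcing width ≥ 2. Therefore the treewidth is 2.

Treewidth 2.
One such decomposition:
Bags: B1 = {2, 3, 4}  B2 = {3, 4, 5}  B3 = {3, 4, 6}  B4 = {1, 3, 6}  B5 = {0, 2, 4}
Tree: B1–B2, B1–B3, B3–B4, B1–B5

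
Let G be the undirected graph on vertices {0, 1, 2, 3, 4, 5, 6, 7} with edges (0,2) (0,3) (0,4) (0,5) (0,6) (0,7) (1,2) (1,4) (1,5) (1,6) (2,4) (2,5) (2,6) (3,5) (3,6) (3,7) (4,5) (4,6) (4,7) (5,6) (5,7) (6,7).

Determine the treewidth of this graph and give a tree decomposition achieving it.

Treewidth 4.
One such decomposition:
Bags: B1 = {0, 2, 4, 5, 6}  B2 = {1, 2, 4, 5, 6}  B3 = {0, 4, 5, 6, 7}  B4 = {0, 3, 5, 6, 7}
Tree: B1–B2, B1–B3, B3–B4

Every bag has size at most 5, so the width is 5 − 1 = 4 and tw(G) ≤ 4. Conversely, {0, 3, 5, 6, 7} is a clique of size 5, and the vertices of any clique must share a bag in every tree decomposition; so some bag has ≥ 5 vertices and tw(G) ≥ 4. Therefore the treewidth is 4.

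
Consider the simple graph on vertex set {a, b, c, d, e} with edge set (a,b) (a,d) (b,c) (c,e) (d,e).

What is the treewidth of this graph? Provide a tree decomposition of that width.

Every bag has size at most 3, so the width is 3 − 1 = 2 and tw(G) ≤ 2. For the lower bound, G contains the cycle d–a–b–c–e–d, so G is not a forest; only forests have treewidth ≤ 1, hence tw(G) ≥ 2. Combining the bounds, tw(G) = 2.

Treewidth 2.
One optimal decomposition is:
Bags: B1 = {a, b, d}  B2 = {b, c, d}  B3 = {c, d, e}
Tree: B1–B2, B2–B3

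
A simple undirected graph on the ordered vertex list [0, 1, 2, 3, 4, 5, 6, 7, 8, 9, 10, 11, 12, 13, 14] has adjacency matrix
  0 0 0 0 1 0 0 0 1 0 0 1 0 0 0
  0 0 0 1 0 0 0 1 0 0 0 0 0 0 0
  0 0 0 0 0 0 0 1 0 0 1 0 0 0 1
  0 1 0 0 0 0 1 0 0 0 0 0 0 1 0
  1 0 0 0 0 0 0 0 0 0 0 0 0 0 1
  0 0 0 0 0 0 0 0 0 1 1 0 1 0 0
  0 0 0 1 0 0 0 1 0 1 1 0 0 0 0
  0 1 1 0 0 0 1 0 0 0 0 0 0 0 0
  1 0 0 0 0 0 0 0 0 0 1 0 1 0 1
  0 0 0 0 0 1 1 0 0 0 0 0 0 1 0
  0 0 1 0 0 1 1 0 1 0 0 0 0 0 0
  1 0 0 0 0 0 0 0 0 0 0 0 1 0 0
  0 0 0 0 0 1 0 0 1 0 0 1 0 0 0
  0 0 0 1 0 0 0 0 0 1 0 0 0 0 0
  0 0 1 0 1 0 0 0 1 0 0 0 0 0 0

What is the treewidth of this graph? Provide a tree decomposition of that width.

Treewidth 3.
Bags: B1 = {1, 3, 7, 13}  B2 = {3, 6, 7, 13}  B3 = {6, 7, 9, 13}  B4 = {2, 6, 7, 9}  B5 = {2, 6, 9, 10}  B6 = {2, 5, 9, 10}  B7 = {2, 5, 10, 14}  B8 = {5, 8, 10, 14}  B9 = {5, 8, 12, 14}  B10 = {4, 8, 12, 14}  B11 = {0, 4, 8, 12}  B12 = {0, 4, 11, 12}
Tree: B1–B2, B2–B3, B3–B4, B4–B5, B5–B6, B6–B7, B7–B8, B8–B9, B9–B10, B10–B11, B11–B12

Each bag holds 4 vertices, so the decomposition has width 3, which upper-bounds the treewidth. For the lower bound: the 4 vertex sets {1,3,13}, {7}, {6}, {2,5,9,10} are disjoint, each induces a connected subgraph, and every pair is joined by at least one edge of G. Contracting each set to a single vertex therefore yields K_{4} as a minor, and since treewidth is minor-monotone, tw(G) ≥ tw(K_{4}) = 3. Combining the bounds, tw(G) = 3.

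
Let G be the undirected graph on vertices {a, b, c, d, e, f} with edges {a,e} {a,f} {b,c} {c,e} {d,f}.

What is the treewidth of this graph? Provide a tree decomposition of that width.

Treewidth 1.
One optimal decomposition is:
Bags: B1 = {d, f}  B2 = {a, f}  B3 = {a, e}  B4 = {c, e}  B5 = {b, c}
Tree: B1–B2, B2–B3, B3–B4, B4–B5

The largest bag has 2 vertices, giving width 1; this decomposition certifies tw(G) ≤ 1. Since G has at least one edge (e.g. d–f), it is not an edgeless graph, so tw(G) ≥ 1. Therefore the treewidth is 1.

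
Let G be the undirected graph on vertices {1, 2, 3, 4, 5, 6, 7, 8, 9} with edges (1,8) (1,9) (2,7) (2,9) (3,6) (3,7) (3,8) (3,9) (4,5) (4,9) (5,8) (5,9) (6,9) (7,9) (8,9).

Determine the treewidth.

A width-2 tree decomposition is:
Bags: B1 = {3, 8, 9}  B2 = {5, 8, 9}  B3 = {4, 5, 9}  B4 = {3, 7, 9}  B5 = {2, 7, 9}  B6 = {3, 6, 9}  B7 = {1, 8, 9}
Tree: B1–B2, B2–B3, B1–B4, B4–B5, B4–B6, B2–B7
Each bag holds 3 vertices, so the decomposition has width 2, which upper-bounds the treewidth. On the other hand G contains the 3-clique {1, 8, 9}. A clique must lie in a single bag of any decomposition, so no decomposition can have width below 2. Combining the bounds, tw(G) = 2.

2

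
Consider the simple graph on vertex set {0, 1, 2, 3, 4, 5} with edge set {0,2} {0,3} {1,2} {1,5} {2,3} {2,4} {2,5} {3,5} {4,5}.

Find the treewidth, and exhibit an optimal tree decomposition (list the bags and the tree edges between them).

Treewidth 2.
Bags: B1 = {2, 3, 5}  B2 = {2, 4, 5}  B3 = {1, 2, 5}  B4 = {0, 2, 3}
Tree: B1–B2, B1–B3, B1–B4

Every bag has size at most 3, so the width is 3 − 1 = 2 and tw(G) ≤ 2. On the other hand G contains the 3-clique {0, 2, 3}. A clique must lie in a single bag of any decomposition, so no decomposition can have width below 2. Therefore the treewidth is 2.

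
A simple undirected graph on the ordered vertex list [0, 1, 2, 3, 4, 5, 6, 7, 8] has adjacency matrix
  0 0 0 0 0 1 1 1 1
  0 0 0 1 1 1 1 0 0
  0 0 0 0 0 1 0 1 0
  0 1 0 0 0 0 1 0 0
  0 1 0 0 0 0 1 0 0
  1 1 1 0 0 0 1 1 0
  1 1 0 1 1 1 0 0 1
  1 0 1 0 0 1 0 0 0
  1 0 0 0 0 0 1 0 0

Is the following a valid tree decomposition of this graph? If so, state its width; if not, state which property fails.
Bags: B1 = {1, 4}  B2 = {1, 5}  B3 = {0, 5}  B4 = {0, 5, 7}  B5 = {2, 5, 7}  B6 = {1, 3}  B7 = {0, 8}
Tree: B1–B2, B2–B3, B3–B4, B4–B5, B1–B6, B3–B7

No — vertex 6 appears in no bag.

A tree decomposition must satisfy three properties: every vertex lies in some bag; for every edge, both endpoints lie together in some bag; and for every vertex, the bags containing it form a connected subtree. Here vertex 6 appears in no bag, so the decomposition is invalid.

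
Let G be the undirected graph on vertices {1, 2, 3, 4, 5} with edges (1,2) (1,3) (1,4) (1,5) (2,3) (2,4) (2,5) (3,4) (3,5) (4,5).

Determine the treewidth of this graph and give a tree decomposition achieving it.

With just one bag of size 5, the width is 5 − 1 = 4, so tw(G) ≤ 4. For the lower bound, the 5 vertices {1, 2, 3, 4, 5} are pairwise adjacent, and any tree decomposition puts a clique entirely inside one bag — forcing width ≥ 4. Hence tw(G) = 4 exactly.

Treewidth 4.
Bags: B1 = {1, 2, 3, 4, 5}
Tree: (single bag)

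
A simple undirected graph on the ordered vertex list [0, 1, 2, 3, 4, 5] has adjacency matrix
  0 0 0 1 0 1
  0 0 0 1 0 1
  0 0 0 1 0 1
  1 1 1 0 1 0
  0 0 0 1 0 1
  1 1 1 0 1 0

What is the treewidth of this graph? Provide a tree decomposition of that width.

Every bag has size at most 3, so the width is 3 − 1 = 2 and tw(G) ≤ 2. Since 1–5–4–3–1 is a cycle in G, G is not acyclic. Forests are exactly the graphs of treewidth ≤ 1, so tw(G) ≥ 2. Combining the bounds, tw(G) = 2.

Treewidth 2.
One such decomposition:
Bags: B1 = {1, 3, 5}  B2 = {3, 4, 5}  B3 = {2, 3, 5}  B4 = {0, 3, 5}
Tree: B1–B2, B2–B3, B3–B4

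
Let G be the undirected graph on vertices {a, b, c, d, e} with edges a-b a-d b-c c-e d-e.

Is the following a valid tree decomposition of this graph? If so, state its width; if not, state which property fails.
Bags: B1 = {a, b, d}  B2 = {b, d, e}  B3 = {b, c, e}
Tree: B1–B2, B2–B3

Yes; width 2.

Every vertex of G appears in some bag (union = {a, b, c, d, e}); every edge is covered by a bag; and for each vertex v the set of bags containing v is connected in the bag tree. The decomposition is therefore valid. The largest bag has 3 vertices, so the width is 2.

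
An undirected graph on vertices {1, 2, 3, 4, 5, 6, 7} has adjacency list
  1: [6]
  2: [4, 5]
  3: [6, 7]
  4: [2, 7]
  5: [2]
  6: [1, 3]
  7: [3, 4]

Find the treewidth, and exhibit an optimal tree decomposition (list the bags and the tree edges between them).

The largest bag has 2 vertices, giving width 1; this decomposition certifies tw(G) ≤ 1. G has an edge, so its treewidth is at least 1. The upper and lower bounds meet at 1, so that is the treewidth.

Treewidth 1.
One optimal decomposition is:
Bags: B1 = {1, 6}  B2 = {3, 6}  B3 = {3, 7}  B4 = {4, 7}  B5 = {2, 4}  B6 = {2, 5}
Tree: B1–B2, B2–B3, B3–B4, B4–B5, B5–B6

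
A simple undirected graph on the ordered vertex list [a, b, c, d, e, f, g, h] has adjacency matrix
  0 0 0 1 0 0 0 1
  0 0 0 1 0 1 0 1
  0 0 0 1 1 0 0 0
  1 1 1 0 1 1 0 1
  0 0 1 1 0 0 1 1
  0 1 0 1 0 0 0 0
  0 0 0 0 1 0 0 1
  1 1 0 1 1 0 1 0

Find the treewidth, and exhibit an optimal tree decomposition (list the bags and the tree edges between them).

Treewidth 2.
One optimal decomposition is:
Bags: B1 = {d, e, h}  B2 = {b, d, h}  B3 = {e, g, h}  B4 = {a, d, h}  B5 = {b, d, f}  B6 = {c, d, e}
Tree: B1–B2, B1–B3, B1–B4, B2–B5, B1–B6

Each bag holds 3 vertices, so the decomposition has width 2, which upper-bounds the treewidth. Conversely, {d, e, h} is a clique of size 3, and the vertices of any clique must share a bag in every tree decomposition; so some bag has ≥ 3 vertices and tw(G) ≥ 2. Combining the bounds, tw(G) = 2.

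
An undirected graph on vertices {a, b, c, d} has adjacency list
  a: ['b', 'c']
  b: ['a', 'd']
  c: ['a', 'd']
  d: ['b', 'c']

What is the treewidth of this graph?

A width-2 tree decomposition is:
Bags: B1 = {b, c, d}  B2 = {a, b, c}
Tree: B1–B2
Every bag has size at most 3, so the width is 3 − 1 = 2 and tw(G) ≤ 2. The edges c–d–b–a–c form a cycle, so G is not a tree and its treewidth is at least 2. Therefore the treewidth is 2.

2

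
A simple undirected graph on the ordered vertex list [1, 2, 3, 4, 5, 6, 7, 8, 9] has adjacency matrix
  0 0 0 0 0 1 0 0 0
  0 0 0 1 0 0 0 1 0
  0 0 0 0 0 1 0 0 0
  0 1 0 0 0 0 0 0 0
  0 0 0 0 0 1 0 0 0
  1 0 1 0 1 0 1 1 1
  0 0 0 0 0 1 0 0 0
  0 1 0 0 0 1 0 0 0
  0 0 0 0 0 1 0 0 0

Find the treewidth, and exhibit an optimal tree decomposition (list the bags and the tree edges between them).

Treewidth 1.
One such decomposition:
Bags: B1 = {5, 6}  B2 = {6, 8}  B3 = {1, 6}  B4 = {6, 7}  B5 = {6, 9}  B6 = {3, 6}  B7 = {2, 8}  B8 = {2, 4}
Tree: B1–B2, B1–B3, B2–B4, B3–B5, B5–B6, B2–B7, B7–B8

Every bag has size at most 2, so the width is 2 − 1 = 1 and tw(G) ≤ 1. G has an edge, so its treewidth is at least 1. Hence tw(G) = 1 exactly.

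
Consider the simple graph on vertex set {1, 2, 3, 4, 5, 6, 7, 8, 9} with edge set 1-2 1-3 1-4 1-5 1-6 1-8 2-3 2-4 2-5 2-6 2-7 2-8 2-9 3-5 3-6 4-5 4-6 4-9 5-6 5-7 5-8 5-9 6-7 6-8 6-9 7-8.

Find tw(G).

4

A width-4 tree decomposition is:
Bags: B1 = {2, 5, 6, 7, 8}  B2 = {1, 2, 5, 6, 8}  B3 = {1, 2, 4, 5, 6}  B4 = {2, 4, 5, 6, 9}  B5 = {1, 2, 3, 5, 6}
Tree: B1–B2, B2–B3, B3–B4, B2–B5
The largest bag has 5 vertices, giving width 4; this decomposition certifies tw(G) ≤ 4. On the other hand G contains the 5-clique {1, 2, 5, 6, 8}. A clique must lie in a single bag of any decomposition, so no decomposition can have width below 4. The upper and lower bounds meet at 4, so that is the treewidth.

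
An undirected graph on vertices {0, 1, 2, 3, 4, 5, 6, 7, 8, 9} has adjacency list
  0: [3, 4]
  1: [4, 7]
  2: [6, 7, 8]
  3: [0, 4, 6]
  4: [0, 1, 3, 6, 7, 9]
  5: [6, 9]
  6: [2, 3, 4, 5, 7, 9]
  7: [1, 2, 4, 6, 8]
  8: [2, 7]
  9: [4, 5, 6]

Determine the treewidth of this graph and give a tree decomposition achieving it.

Each bag holds 3 vertices, so the decomposition has width 2, which upper-bounds the treewidth. On the other hand G contains the 3-clique {2, 7, 8}. A clique must lie in a single bag of any decomposition, so no decomposition can have width below 2. Hence tw(G) = 2 exactly.

Treewidth 2.
One such decomposition:
Bags: B1 = {4, 6, 7}  B2 = {3, 4, 6}  B3 = {0, 3, 4}  B4 = {1, 4, 7}  B5 = {4, 6, 9}  B6 = {2, 6, 7}  B7 = {5, 6, 9}  B8 = {2, 7, 8}
Tree: B1–B2, B2–B3, B1–B4, B1–B5, B1–B6, B5–B7, B6–B8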